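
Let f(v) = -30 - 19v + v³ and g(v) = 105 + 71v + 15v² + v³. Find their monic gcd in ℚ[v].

Apply the Euclidean algorithm:
  v³ - 19v - 30 = (v³ + 15v² + 71v + 105) + (-15v² - 90v - 135)
  v³ + 15v² + 71v + 105 = (-(1/15)v - 3/5)(-15v² - 90v - 135) + (8v + 24)
  -15v² - 90v - 135 = (-(15/8)v - 45/8)(8v + 24) + (0)
Last nonzero remainder: 8v + 24. Dividing through by 8 gives the monic gcd v + 3.

3 + v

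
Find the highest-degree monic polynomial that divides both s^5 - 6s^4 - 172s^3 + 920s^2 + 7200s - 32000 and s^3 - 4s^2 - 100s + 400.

Apply the Euclidean algorithm:
  s^5 - 6s^4 - 172s^3 + 920s^2 + 7200s - 32000 = (s^2 - 2s - 80)(s^3 - 4s^2 - 100s + 400) + (0)
The last nonzero remainder s^3 - 4s^2 - 100s + 400 is already monic.

s^3 - 4s^2 - 100s + 400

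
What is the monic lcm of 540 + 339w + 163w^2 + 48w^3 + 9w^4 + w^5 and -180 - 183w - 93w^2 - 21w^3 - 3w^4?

2160 + 2976w + 2209w^2 + 1020w^3 + 343w^4 + 79w^5 + 12w^6 + w^7

Apply the Euclidean algorithm:
  w^5 + 9w^4 + 48w^3 + 163w^2 + 339w + 540 = (-(1/3)w - 2/3)(-3w^4 - 21w^3 - 93w^2 - 183w - 180) + (3w^3 + 40w^2 + 157w + 420)
  -3w^4 - 21w^3 - 93w^2 - 183w - 180 = (-w + 19/3)(3w^3 + 40w^2 + 157w + 420) + (-(568/3)w^2 - (2272/3)w - 2840)
  3w^3 + 40w^2 + 157w + 420 = (-(9/568)w - 21/142)(-(568/3)w^2 - (2272/3)w - 2840) + (0)
Last nonzero remainder: -(568/3)w^2 - (2272/3)w - 2840. Dividing through by -568/3 gives the monic gcd w^2 + 4w + 15.
Then lcm(f, g) = f·g / gcd(f, g); expanding and making the result monic gives the answer.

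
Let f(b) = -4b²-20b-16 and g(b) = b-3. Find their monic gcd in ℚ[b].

Euclidean algorithm in ℚ[b]:
  -4b²-20b-16 = (-4b-32)(b-3) + (-112)
  b-3 = (-(1/112)b+3/112)(-112) + (0)
The last nonzero remainder is the constant -112, so the polynomials are coprime and gcd = 1.

1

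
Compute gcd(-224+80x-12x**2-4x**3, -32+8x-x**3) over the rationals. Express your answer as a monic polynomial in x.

8-4x+x**2

Apply the Euclidean algorithm:
  -4x**3-12x**2+80x-224 = (4)(-x**3+8x-32) + (-12x**2+48x-96)
  -x**3+8x-32 = ((1/12)x+1/3)(-12x**2+48x-96) + (0)
Last nonzero remainder: -12x**2+48x-96. Dividing through by -12 gives the monic gcd x**2-4x+8.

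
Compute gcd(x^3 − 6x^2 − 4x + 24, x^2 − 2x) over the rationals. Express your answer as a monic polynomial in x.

By polynomial division,
  x^3 − 6x^2 − 4x + 24 = (x − 4)(x^2 − 2x) + (−12x + 24)
  x^2 − 2x = (−(1/12)x)(−12x + 24) + (0)
Last nonzero remainder: −12x + 24. Dividing through by −12 gives the monic gcd x − 2.

x − 2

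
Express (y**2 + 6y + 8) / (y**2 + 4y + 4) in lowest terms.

By polynomial division,
  y**2 + 6y + 8 = (y**2 + 4y + 4) + (2y + 4)
  y**2 + 4y + 4 = ((1/2)y + 1)(2y + 4) + (0)
Last nonzero remainder: 2y + 4. Dividing through by 2 gives the monic gcd y + 2.
Cancel y + 2 from numerator and denominator to get the reduced form.

(y + 4)/(y + 2)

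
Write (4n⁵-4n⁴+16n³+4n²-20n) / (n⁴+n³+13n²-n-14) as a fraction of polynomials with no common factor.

(4n³-4n²+20n)/(n²+n+14)

Euclidean algorithm in ℚ[n]:
  4n⁵-4n⁴+16n³+4n²-20n = (4n-8)(n⁴+n³+13n²-n-14) + (-28n³+112n²+28n-112)
  n⁴+n³+13n²-n-14 = (-(1/28)n-5/28)(-28n³+112n²+28n-112) + (34n²-34)
  -28n³+112n²+28n-112 = (-(14/17)n+56/17)(34n²-34) + (0)
Last nonzero remainder: 34n²-34. Dividing through by 34 gives the monic gcd n²-1.
Cancel n²-1 from numerator and denominator to get the reduced form.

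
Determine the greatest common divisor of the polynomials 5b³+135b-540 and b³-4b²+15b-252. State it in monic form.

b²+3b+36

By polynomial division,
  5b³+135b-540 = (5)(b³-4b²+15b-252) + (20b²+60b+720)
  b³-4b²+15b-252 = ((1/20)b-7/20)(20b²+60b+720) + (0)
Last nonzero remainder: 20b²+60b+720. Dividing through by 20 gives the monic gcd b²+3b+36.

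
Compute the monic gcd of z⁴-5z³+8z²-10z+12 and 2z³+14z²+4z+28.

z²+2

Euclidean algorithm in ℚ[z]:
  z⁴-5z³+8z²-10z+12 = ((1/2)z-6)(2z³+14z²+4z+28) + (90z²+180)
  2z³+14z²+4z+28 = ((1/45)z+7/45)(90z²+180) + (0)
Last nonzero remainder: 90z²+180. Dividing through by 90 gives the monic gcd z²+2.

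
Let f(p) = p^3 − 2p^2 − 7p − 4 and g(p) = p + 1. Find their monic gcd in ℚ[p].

Euclidean algorithm in ℚ[p]:
  p^3 − 2p^2 − 7p − 4 = (p^2 − 3p − 4)(p + 1) + (0)
The last nonzero remainder p + 1 is already monic.

p + 1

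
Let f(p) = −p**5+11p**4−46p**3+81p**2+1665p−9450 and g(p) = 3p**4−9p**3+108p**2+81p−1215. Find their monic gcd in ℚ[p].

By polynomial division,
  −p**5+11p**4−46p**3+81p**2+1665p−9450 = (−(1/3)p+8/3)(3p**4−9p**3+108p**2+81p−1215) + (14p**3−180p**2+1044p−6210)
  3p**4−9p**3+108p**2+81p−1215 = ((3/14)p+207/98)(14p**3−180p**2+1044p−6210) + ((12960/49)p**2−(38880/49)p+583200/49)
  14p**3−180p**2+1044p−6210 = ((343/6480)p−1127/2160)((12960/49)p**2−(38880/49)p+583200/49) + (0)
Last nonzero remainder: (12960/49)p**2−(38880/49)p+583200/49. Dividing through by 12960/49 gives the monic gcd p**2−3p+45.

p**2−3p+45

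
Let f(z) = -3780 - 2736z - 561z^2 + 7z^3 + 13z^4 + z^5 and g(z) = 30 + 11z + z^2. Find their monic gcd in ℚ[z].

30 + 11z + z^2

By polynomial division,
  z^5 + 13z^4 + 7z^3 - 561z^2 - 2736z - 3780 = (z^3 + 2z^2 - 45z - 126)(z^2 + 11z + 30) + (0)
The last nonzero remainder z^2 + 11z + 30 is already monic.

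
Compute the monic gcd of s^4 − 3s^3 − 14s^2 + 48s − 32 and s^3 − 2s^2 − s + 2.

Euclidean algorithm in ℚ[s]:
  s^4 − 3s^3 − 14s^2 + 48s − 32 = (s − 1)(s^3 − 2s^2 − s + 2) + (−15s^2 + 45s − 30)
  s^3 − 2s^2 − s + 2 = (−(1/15)s − 1/15)(−15s^2 + 45s − 30) + (0)
Last nonzero remainder: −15s^2 + 45s − 30. Dividing through by −15 gives the monic gcd s^2 − 3s + 2.

s^2 − 3s + 2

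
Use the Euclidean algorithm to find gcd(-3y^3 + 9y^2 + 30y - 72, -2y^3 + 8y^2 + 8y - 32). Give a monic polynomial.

y^2 - 6y + 8

By polynomial division,
  -3y^3 + 9y^2 + 30y - 72 = (3/2)(-2y^3 + 8y^2 + 8y - 32) + (-3y^2 + 18y - 24)
  -2y^3 + 8y^2 + 8y - 32 = ((2/3)y + 4/3)(-3y^2 + 18y - 24) + (0)
Last nonzero remainder: -3y^2 + 18y - 24. Dividing through by -3 gives the monic gcd y^2 - 6y + 8.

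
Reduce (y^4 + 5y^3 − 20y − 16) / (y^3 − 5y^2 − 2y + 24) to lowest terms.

(y^3 + 3y^2 − 6y − 8)/(y^2 − 7y + 12)

Euclidean algorithm in ℚ[y]:
  y^4 + 5y^3 − 20y − 16 = (y + 10)(y^3 − 5y^2 − 2y + 24) + (52y^2 − 24y − 256)
  y^3 − 5y^2 − 2y + 24 = ((1/52)y − 59/676)(52y^2 − 24y − 256) + ((140/169)y + 280/169)
  52y^2 − 24y − 256 = ((2197/35)y − 5408/35)((140/169)y + 280/169) + (0)
Last nonzero remainder: (140/169)y + 280/169. Dividing through by 140/169 gives the monic gcd y + 2.
Cancel y + 2 from numerator and denominator to get the reduced form.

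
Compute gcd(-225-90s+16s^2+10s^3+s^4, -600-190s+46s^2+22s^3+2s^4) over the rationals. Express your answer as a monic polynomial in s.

-75-5s+7s^2+s^3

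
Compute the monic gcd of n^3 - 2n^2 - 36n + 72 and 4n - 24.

n - 6

Repeated division with remainder:
  n^3 - 2n^2 - 36n + 72 = ((1/4)n^2 + n - 3)(4n - 24) + (0)
Last nonzero remainder: 4n - 24. Dividing through by 4 gives the monic gcd n - 6.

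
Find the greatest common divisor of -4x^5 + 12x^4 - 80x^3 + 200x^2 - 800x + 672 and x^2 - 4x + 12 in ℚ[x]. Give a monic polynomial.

x^2 - 4x + 12

Euclidean algorithm in ℚ[x]:
  -4x^5 + 12x^4 - 80x^3 + 200x^2 - 800x + 672 = (-4x^3 - 4x^2 - 48x + 56)(x^2 - 4x + 12) + (0)
The last nonzero remainder x^2 - 4x + 12 is already monic.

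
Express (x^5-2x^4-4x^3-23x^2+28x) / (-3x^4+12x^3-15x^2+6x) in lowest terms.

(-x^3+x^2+5x+28)/(3x^2-9x+6)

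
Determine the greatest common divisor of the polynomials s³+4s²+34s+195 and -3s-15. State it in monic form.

Repeated division with remainder:
  s³+4s²+34s+195 = (-(1/3)s²+(1/3)s-13)(-3s-15) + (0)
Last nonzero remainder: -3s-15. Dividing through by -3 gives the monic gcd s+5.

s+5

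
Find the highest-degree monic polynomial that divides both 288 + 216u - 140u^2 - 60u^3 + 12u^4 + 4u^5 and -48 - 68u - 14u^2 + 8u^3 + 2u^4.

Repeated division with remainder:
  4u^5 + 12u^4 - 60u^3 - 140u^2 + 216u + 288 = (2u - 2)(2u^4 + 8u^3 - 14u^2 - 68u - 48) + (-16u^3 - 32u^2 + 176u + 192)
  2u^4 + 8u^3 - 14u^2 - 68u - 48 = (-(1/8)u - 1/4)(-16u^3 - 32u^2 + 176u + 192) + (0)
Last nonzero remainder: -16u^3 - 32u^2 + 176u + 192. Dividing through by -16 gives the monic gcd u^3 + 2u^2 - 11u - 12.

-12 - 11u + 2u^2 + u^3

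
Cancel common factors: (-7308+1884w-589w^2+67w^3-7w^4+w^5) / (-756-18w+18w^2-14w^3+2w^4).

(58+3w+w^2)/(6+2w)

By polynomial division,
  w^5-7w^4+67w^3-589w^2+1884w-7308 = ((1/2)w)(2w^4-14w^3+18w^2-18w-756) + (58w^3-580w^2+2262w-7308)
  2w^4-14w^3+18w^2-18w-756 = ((1/29)w+3/29)(58w^3-580w^2+2262w-7308) + (0)
Last nonzero remainder: 58w^3-580w^2+2262w-7308. Dividing through by 58 gives the monic gcd w^3-10w^2+39w-126.
Cancel w^3-10w^2+39w-126 from numerator and denominator to get the reduced form.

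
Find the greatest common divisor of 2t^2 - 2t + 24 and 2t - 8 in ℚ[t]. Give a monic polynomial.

Repeated division with remainder:
  2t^2 - 2t + 24 = (t + 3)(2t - 8) + (48)
  2t - 8 = ((1/24)t - 1/6)(48) + (0)
The last nonzero remainder is the constant 48, so the polynomials are coprime and gcd = 1.

1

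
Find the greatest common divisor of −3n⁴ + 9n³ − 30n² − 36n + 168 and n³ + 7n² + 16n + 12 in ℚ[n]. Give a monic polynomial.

n + 2

Repeated division with remainder:
  −3n⁴ + 9n³ − 30n² − 36n + 168 = (−3n + 30)(n³ + 7n² + 16n + 12) + (−192n² − 480n − 192)
  n³ + 7n² + 16n + 12 = (−(1/192)n − 3/128)(−192n² − 480n − 192) + ((15/4)n + 15/2)
  −192n² − 480n − 192 = (−(256/5)n − 128/5)((15/4)n + 15/2) + (0)
Last nonzero remainder: (15/4)n + 15/2. Dividing through by 15/4 gives the monic gcd n + 2.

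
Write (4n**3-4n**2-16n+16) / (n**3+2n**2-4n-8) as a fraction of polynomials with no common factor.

By polynomial division,
  4n**3-4n**2-16n+16 = (4)(n**3+2n**2-4n-8) + (-12n**2+48)
  n**3+2n**2-4n-8 = (-(1/12)n-1/6)(-12n**2+48) + (0)
Last nonzero remainder: -12n**2+48. Dividing through by -12 gives the monic gcd n**2-4.
Cancel n**2-4 from numerator and denominator to get the reduced form.

(4n-4)/(n+2)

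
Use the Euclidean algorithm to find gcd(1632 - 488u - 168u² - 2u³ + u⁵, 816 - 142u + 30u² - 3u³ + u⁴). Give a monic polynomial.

34 + 4u + u²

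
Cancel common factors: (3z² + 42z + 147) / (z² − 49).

Apply the Euclidean algorithm:
  3z² + 42z + 147 = (3)(z² − 49) + (42z + 294)
  z² − 49 = ((1/42)z − 1/6)(42z + 294) + (0)
Last nonzero remainder: 42z + 294. Dividing through by 42 gives the monic gcd z + 7.
Cancel z + 7 from numerator and denominator to get the reduced form.

(3z + 21)/(z − 7)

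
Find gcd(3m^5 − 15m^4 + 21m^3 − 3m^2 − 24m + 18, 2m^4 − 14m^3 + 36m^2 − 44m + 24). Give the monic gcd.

m^3 − 5m^2 + 8m − 6

Repeated division with remainder:
  3m^5 − 15m^4 + 21m^3 − 3m^2 − 24m + 18 = ((3/2)m + 3)(2m^4 − 14m^3 + 36m^2 − 44m + 24) + (9m^3 − 45m^2 + 72m − 54)
  2m^4 − 14m^3 + 36m^2 − 44m + 24 = ((2/9)m − 4/9)(9m^3 − 45m^2 + 72m − 54) + (0)
Last nonzero remainder: 9m^3 − 45m^2 + 72m − 54. Dividing through by 9 gives the monic gcd m^3 − 5m^2 + 8m − 6.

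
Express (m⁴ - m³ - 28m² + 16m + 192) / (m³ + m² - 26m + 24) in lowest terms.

Apply the Euclidean algorithm:
  m⁴ - m³ - 28m² + 16m + 192 = (m - 2)(m³ + m² - 26m + 24) + (-60m + 240)
  m³ + m² - 26m + 24 = (-(1/60)m² - (1/12)m + 1/10)(-60m + 240) + (0)
Last nonzero remainder: -60m + 240. Dividing through by -60 gives the monic gcd m - 4.
Cancel m - 4 from numerator and denominator to get the reduced form.

(m³ + 3m² - 16m - 48)/(m² + 5m - 6)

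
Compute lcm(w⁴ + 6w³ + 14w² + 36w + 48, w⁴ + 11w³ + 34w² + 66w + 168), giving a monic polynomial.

w⁵ + 13w⁴ + 56w³ + 134w² + 300w + 336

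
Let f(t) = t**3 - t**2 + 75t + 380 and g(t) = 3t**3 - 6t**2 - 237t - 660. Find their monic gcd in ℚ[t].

Apply the Euclidean algorithm:
  t**3 - t**2 + 75t + 380 = (1/3)(3t**3 - 6t**2 - 237t - 660) + (t**2 + 154t + 600)
  3t**3 - 6t**2 - 237t - 660 = (3t - 468)(t**2 + 154t + 600) + (70035t + 280140)
  t**2 + 154t + 600 = ((1/70035)t + 10/4669)(70035t + 280140) + (0)
Last nonzero remainder: 70035t + 280140. Dividing through by 70035 gives the monic gcd t + 4.

t + 4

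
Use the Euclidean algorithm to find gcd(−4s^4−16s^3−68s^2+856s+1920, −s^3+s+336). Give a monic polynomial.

Apply the Euclidean algorithm:
  −4s^4−16s^3−68s^2+856s+1920 = (4s+16)(−s^3+s+336) + (−72s^2−504s−3456)
  −s^3+s+336 = ((1/72)s−7/72)(−72s^2−504s−3456) + (0)
Last nonzero remainder: −72s^2−504s−3456. Dividing through by −72 gives the monic gcd s^2+7s+48.

s^2+7s+48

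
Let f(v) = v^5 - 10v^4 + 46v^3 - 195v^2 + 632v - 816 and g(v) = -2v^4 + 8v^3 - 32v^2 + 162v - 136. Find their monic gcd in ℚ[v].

v^3 - 3v^2 + 13v - 68

Apply the Euclidean algorithm:
  v^5 - 10v^4 + 46v^3 - 195v^2 + 632v - 816 = (-(1/2)v + 3)(-2v^4 + 8v^3 - 32v^2 + 162v - 136) + (6v^3 - 18v^2 + 78v - 408)
  -2v^4 + 8v^3 - 32v^2 + 162v - 136 = (-(1/3)v + 1/3)(6v^3 - 18v^2 + 78v - 408) + (0)
Last nonzero remainder: 6v^3 - 18v^2 + 78v - 408. Dividing through by 6 gives the monic gcd v^3 - 3v^2 + 13v - 68.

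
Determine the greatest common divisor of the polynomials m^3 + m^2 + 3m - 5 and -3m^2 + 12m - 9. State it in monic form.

Apply the Euclidean algorithm:
  m^3 + m^2 + 3m - 5 = (-(1/3)m - 5/3)(-3m^2 + 12m - 9) + (20m - 20)
  -3m^2 + 12m - 9 = (-(3/20)m + 9/20)(20m - 20) + (0)
Last nonzero remainder: 20m - 20. Dividing through by 20 gives the monic gcd m - 1.

m - 1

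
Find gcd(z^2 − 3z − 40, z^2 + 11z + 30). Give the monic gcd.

z + 5

Euclidean algorithm in ℚ[z]:
  z^2 − 3z − 40 = (z^2 + 11z + 30) + (−14z − 70)
  z^2 + 11z + 30 = (−(1/14)z − 3/7)(−14z − 70) + (0)
Last nonzero remainder: −14z − 70. Dividing through by −14 gives the monic gcd z + 5.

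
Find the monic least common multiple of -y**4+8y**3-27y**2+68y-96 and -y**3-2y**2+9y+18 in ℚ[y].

y**6-3y**5-7y**4+19y**3-82y**2+72y+576

Apply the Euclidean algorithm:
  -y**4+8y**3-27y**2+68y-96 = (y-10)(-y**3-2y**2+9y+18) + (-56y**2+140y+84)
  -y**3-2y**2+9y+18 = ((1/56)y+9/112)(-56y**2+140y+84) + (-(15/4)y+45/4)
  -56y**2+140y+84 = ((224/15)y+112/15)(-(15/4)y+45/4) + (0)
Last nonzero remainder: -(15/4)y+45/4. Dividing through by -15/4 gives the monic gcd y-3.
Then lcm(f, g) = f·g / gcd(f, g); expanding and making the result monic gives the answer.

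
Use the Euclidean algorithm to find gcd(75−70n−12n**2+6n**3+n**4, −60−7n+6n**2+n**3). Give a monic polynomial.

By polynomial division,
  n**4+6n**3−12n**2−70n+75 = (n)(n**3+6n**2−7n−60) + (−5n**2−10n+75)
  n**3+6n**2−7n−60 = (−(1/5)n−4/5)(−5n**2−10n+75) + (0)
Last nonzero remainder: −5n**2−10n+75. Dividing through by −5 gives the monic gcd n**2+2n−15.

−15+2n+n**2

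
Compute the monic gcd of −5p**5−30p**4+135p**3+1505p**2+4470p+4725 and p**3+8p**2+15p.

p**2+8p+15

Euclidean algorithm in ℚ[p]:
  −5p**5−30p**4+135p**3+1505p**2+4470p+4725 = (−5p**2+10p+130)(p**3+8p**2+15p) + (315p**2+2520p+4725)
  p**3+8p**2+15p = ((1/315)p)(315p**2+2520p+4725) + (0)
Last nonzero remainder: 315p**2+2520p+4725. Dividing through by 315 gives the monic gcd p**2+8p+15.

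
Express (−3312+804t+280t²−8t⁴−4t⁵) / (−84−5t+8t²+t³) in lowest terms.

(276−44t−4t²−4t³)/(7+t)

Repeated division with remainder:
  −4t⁵−8t⁴+280t²+804t−3312 = (−4t²+24t−212)(t³+8t²−5t−84) + (1760t²+1760t−21120)
  t³+8t²−5t−84 = ((1/1760)t+7/1760)(1760t²+1760t−21120) + (0)
Last nonzero remainder: 1760t²+1760t−21120. Dividing through by 1760 gives the monic gcd t²+t−12.
Cancel t²+t−12 from numerator and denominator to get the reduced form.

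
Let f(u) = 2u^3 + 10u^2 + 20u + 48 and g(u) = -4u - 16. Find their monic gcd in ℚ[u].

u + 4

By polynomial division,
  2u^3 + 10u^2 + 20u + 48 = (-(1/2)u^2 - (1/2)u - 3)(-4u - 16) + (0)
Last nonzero remainder: -4u - 16. Dividing through by -4 gives the monic gcd u + 4.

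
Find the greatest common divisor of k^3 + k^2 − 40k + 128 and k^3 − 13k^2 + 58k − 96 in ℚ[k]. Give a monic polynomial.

k^2 − 7k + 16

Apply the Euclidean algorithm:
  k^3 + k^2 − 40k + 128 = (k^3 − 13k^2 + 58k − 96) + (14k^2 − 98k + 224)
  k^3 − 13k^2 + 58k − 96 = ((1/14)k − 3/7)(14k^2 − 98k + 224) + (0)
Last nonzero remainder: 14k^2 − 98k + 224. Dividing through by 14 gives the monic gcd k^2 − 7k + 16.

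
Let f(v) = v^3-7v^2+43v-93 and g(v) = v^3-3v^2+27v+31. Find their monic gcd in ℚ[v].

Apply the Euclidean algorithm:
  v^3-7v^2+43v-93 = (v^3-3v^2+27v+31) + (-4v^2+16v-124)
  v^3-3v^2+27v+31 = (-(1/4)v-1/4)(-4v^2+16v-124) + (0)
Last nonzero remainder: -4v^2+16v-124. Dividing through by -4 gives the monic gcd v^2-4v+31.

v^2-4v+31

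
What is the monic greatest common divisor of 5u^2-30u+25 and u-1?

u-1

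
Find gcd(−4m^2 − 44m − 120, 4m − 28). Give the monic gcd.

Apply the Euclidean algorithm:
  −4m^2 − 44m − 120 = (−m − 18)(4m − 28) + (−624)
  4m − 28 = (−(1/156)m + 7/156)(−624) + (0)
The last nonzero remainder is the constant −624, so the polynomials are coprime and gcd = 1.

1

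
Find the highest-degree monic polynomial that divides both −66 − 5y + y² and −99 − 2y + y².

Euclidean algorithm in ℚ[y]:
  y² − 5y − 66 = (y² − 2y − 99) + (−3y + 33)
  y² − 2y − 99 = (−(1/3)y − 3)(−3y + 33) + (0)
Last nonzero remainder: −3y + 33. Dividing through by −3 gives the monic gcd y − 11.

−11 + y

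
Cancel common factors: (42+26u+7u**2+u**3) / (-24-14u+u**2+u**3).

Euclidean algorithm in ℚ[u]:
  u**3+7u**2+26u+42 = (u**3+u**2-14u-24) + (6u**2+40u+66)
  u**3+u**2-14u-24 = ((1/6)u-17/18)(6u**2+40u+66) + ((115/9)u+115/3)
  6u**2+40u+66 = ((54/115)u+198/115)((115/9)u+115/3) + (0)
Last nonzero remainder: (115/9)u+115/3. Dividing through by 115/9 gives the monic gcd u+3.
Cancel u+3 from numerator and denominator to get the reduced form.

(14+4u+u**2)/(-8-2u+u**2)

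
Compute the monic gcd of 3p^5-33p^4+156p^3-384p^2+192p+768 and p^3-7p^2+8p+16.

Apply the Euclidean algorithm:
  3p^5-33p^4+156p^3-384p^2+192p+768 = (3p^2-12p+48)(p^3-7p^2+8p+16) + (0)
The last nonzero remainder p^3-7p^2+8p+16 is already monic.

p^3-7p^2+8p+16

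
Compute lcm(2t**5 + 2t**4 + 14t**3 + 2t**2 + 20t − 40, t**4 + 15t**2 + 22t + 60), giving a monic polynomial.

Euclidean algorithm in ℚ[t]:
  2t**5 + 2t**4 + 14t**3 + 2t**2 + 20t − 40 = (2t + 2)(t**4 + 15t**2 + 22t + 60) + (−16t**3 − 72t**2 − 144t − 160)
  t**4 + 15t**2 + 22t + 60 = (−(1/16)t + 9/32)(−16t**3 − 72t**2 − 144t − 160) + ((105/4)t**2 + (105/2)t + 105)
  −16t**3 − 72t**2 − 144t − 160 = (−(64/105)t − 32/21)((105/4)t**2 + (105/2)t + 105) + (0)
Last nonzero remainder: (105/4)t**2 + (105/2)t + 105. Dividing through by 105/4 gives the monic gcd t**2 + 2t + 4.
Then lcm(f, g) = f·g / gcd(f, g); expanding and making the result monic gives the answer.

t**7 − t**6 + 20t**5 + 2t**4 + 113t**3 − 25t**2 + 190t − 300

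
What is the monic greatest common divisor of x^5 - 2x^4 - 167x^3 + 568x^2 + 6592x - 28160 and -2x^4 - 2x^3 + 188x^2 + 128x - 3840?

x^3 - 5x^2 - 64x + 320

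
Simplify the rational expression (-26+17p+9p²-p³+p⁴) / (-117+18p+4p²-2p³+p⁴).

Apply the Euclidean algorithm:
  p⁴-p³+9p²+17p-26 = (p⁴-2p³+4p²+18p-117) + (p³+5p²-p+91)
  p⁴-2p³+4p²+18p-117 = (p-7)(p³+5p²-p+91) + (40p²-80p+520)
  p³+5p²-p+91 = ((1/40)p+7/40)(40p²-80p+520) + (0)
Last nonzero remainder: 40p²-80p+520. Dividing through by 40 gives the monic gcd p²-2p+13.
Cancel p²-2p+13 from numerator and denominator to get the reduced form.

(-2+p+p²)/(-9+p²)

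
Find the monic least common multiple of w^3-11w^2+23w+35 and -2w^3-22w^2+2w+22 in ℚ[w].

By polynomial division,
  w^3-11w^2+23w+35 = (-1/2)(-2w^3-22w^2+2w+22) + (-22w^2+24w+46)
  -2w^3-22w^2+2w+22 = ((1/11)w+133/121)(-22w^2+24w+46) + (-(3456/121)w-3456/121)
  -22w^2+24w+46 = ((1331/1728)w-2783/1728)(-(3456/121)w-3456/121) + (0)
Last nonzero remainder: -(3456/121)w-3456/121. Dividing through by -3456/121 gives the monic gcd w+1.
Then lcm(f, g) = f·g / gcd(f, g); expanding and making the result monic gives the answer.

w^5-w^4-98w^3+386w^2+97w-385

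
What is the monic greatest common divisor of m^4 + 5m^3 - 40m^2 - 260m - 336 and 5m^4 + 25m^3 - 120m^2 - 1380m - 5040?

m^2 - m - 42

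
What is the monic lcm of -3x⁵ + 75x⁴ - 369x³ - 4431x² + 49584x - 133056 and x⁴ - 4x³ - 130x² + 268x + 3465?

Euclidean algorithm in ℚ[x]:
  -3x⁵ + 75x⁴ - 369x³ - 4431x² + 49584x - 133056 = (-3x + 63)(x⁴ - 4x³ - 130x² + 268x + 3465) + (-507x³ + 4563x² + 43095x - 351351)
  x⁴ - 4x³ - 130x² + 268x + 3465 = (-(1/507)x - 5/507)(-507x³ + 4563x² + 43095x - 351351) + (0)
Last nonzero remainder: -507x³ + 4563x² + 43095x - 351351. Dividing through by -507 gives the monic gcd x³ - 9x² - 85x + 693.
Then lcm(f, g) = f·g / gcd(f, g); expanding and making the result monic gives the answer.

x⁶ - 20x⁵ - 2x⁴ + 2092x³ - 9143x² - 38288x + 221760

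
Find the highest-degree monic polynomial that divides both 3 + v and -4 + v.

1

Euclidean algorithm in ℚ[v]:
  v + 3 = (v - 4) + (7)
  v - 4 = ((1/7)v - 4/7)(7) + (0)
The last nonzero remainder is the constant 7, so the polynomials are coprime and gcd = 1.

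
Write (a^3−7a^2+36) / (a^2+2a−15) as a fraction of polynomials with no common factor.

By polynomial division,
  a^3−7a^2+36 = (a−9)(a^2+2a−15) + (33a−99)
  a^2+2a−15 = ((1/33)a+5/33)(33a−99) + (0)
Last nonzero remainder: 33a−99. Dividing through by 33 gives the monic gcd a−3.
Cancel a−3 from numerator and denominator to get the reduced form.

(a^2−4a−12)/(a+5)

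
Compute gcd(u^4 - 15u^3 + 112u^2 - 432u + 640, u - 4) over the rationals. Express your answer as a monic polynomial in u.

u - 4

Euclidean algorithm in ℚ[u]:
  u^4 - 15u^3 + 112u^2 - 432u + 640 = (u^3 - 11u^2 + 68u - 160)(u - 4) + (0)
The last nonzero remainder u - 4 is already monic.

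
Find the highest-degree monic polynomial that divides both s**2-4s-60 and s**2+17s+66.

s+6

Apply the Euclidean algorithm:
  s**2-4s-60 = (s**2+17s+66) + (-21s-126)
  s**2+17s+66 = (-(1/21)s-11/21)(-21s-126) + (0)
Last nonzero remainder: -21s-126. Dividing through by -21 gives the monic gcd s+6.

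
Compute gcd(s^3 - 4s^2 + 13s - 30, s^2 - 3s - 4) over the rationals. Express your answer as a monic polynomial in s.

By polynomial division,
  s^3 - 4s^2 + 13s - 30 = (s - 1)(s^2 - 3s - 4) + (14s - 34)
  s^2 - 3s - 4 = ((1/14)s - 2/49)(14s - 34) + (-264/49)
  14s - 34 = (-(343/132)s + 833/132)(-264/49) + (0)
The last nonzero remainder is the constant -264/49, so the polynomials are coprime and gcd = 1.

1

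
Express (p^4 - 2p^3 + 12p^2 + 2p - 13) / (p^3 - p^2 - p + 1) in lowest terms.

Apply the Euclidean algorithm:
  p^4 - 2p^3 + 12p^2 + 2p - 13 = (p - 1)(p^3 - p^2 - p + 1) + (12p^2 - 12)
  p^3 - p^2 - p + 1 = ((1/12)p - 1/12)(12p^2 - 12) + (0)
Last nonzero remainder: 12p^2 - 12. Dividing through by 12 gives the monic gcd p^2 - 1.
Cancel p^2 - 1 from numerator and denominator to get the reduced form.

(p^2 - 2p + 13)/(p - 1)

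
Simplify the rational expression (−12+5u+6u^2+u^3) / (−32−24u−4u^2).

Apply the Euclidean algorithm:
  u^3+6u^2+5u−12 = (−(1/4)u)(−4u^2−24u−32) + (−3u−12)
  −4u^2−24u−32 = ((4/3)u+8/3)(−3u−12) + (0)
Last nonzero remainder: −3u−12. Dividing through by −3 gives the monic gcd u+4.
Cancel u+4 from numerator and denominator to get the reduced form.

(3−2u−u^2)/(8+4u)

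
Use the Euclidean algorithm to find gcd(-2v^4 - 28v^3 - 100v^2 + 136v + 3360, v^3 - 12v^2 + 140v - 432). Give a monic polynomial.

By polynomial division,
  -2v^4 - 28v^3 - 100v^2 + 136v + 3360 = (-2v - 52)(v^3 - 12v^2 + 140v - 432) + (-444v^2 + 6552v - 19104)
  v^3 - 12v^2 + 140v - 432 = (-(1/444)v - 17/2738)(-444v^2 + 6552v - 19104) + ((188448/1369)v - 753792/1369)
  -444v^2 + 6552v - 19104 = (-(50653/15704)v + 272431/7852)((188448/1369)v - 753792/1369) + (0)
Last nonzero remainder: (188448/1369)v - 753792/1369. Dividing through by 188448/1369 gives the monic gcd v - 4.

v - 4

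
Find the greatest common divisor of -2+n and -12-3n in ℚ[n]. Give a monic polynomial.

1

Apply the Euclidean algorithm:
  n-2 = (-1/3)(-3n-12) + (-6)
  -3n-12 = ((1/2)n+2)(-6) + (0)
The last nonzero remainder is the constant -6, so the polynomials are coprime and gcd = 1.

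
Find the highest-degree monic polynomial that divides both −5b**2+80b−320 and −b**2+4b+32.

Apply the Euclidean algorithm:
  −5b**2+80b−320 = (5)(−b**2+4b+32) + (60b−480)
  −b**2+4b+32 = (−(1/60)b−1/15)(60b−480) + (0)
Last nonzero remainder: 60b−480. Dividing through by 60 gives the monic gcd b−8.

b−8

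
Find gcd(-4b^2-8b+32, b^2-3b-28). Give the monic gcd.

b+4

Repeated division with remainder:
  -4b^2-8b+32 = (-4)(b^2-3b-28) + (-20b-80)
  b^2-3b-28 = (-(1/20)b+7/20)(-20b-80) + (0)
Last nonzero remainder: -20b-80. Dividing through by -20 gives the monic gcd b+4.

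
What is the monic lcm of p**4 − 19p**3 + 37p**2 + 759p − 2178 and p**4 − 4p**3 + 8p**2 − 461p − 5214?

p**6 − 18p**5 + 97p**4 − 705p**3 + 1504p**2 + 57783p − 172062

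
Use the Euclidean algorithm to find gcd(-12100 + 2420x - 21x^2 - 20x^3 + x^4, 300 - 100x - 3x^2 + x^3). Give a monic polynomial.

Apply the Euclidean algorithm:
  x^4 - 20x^3 - 21x^2 + 2420x - 12100 = (x - 17)(x^3 - 3x^2 - 100x + 300) + (28x^2 + 420x - 7000)
  x^3 - 3x^2 - 100x + 300 = ((1/28)x - 9/14)(28x^2 + 420x - 7000) + (420x - 4200)
  28x^2 + 420x - 7000 = ((1/15)x + 5/3)(420x - 4200) + (0)
Last nonzero remainder: 420x - 4200. Dividing through by 420 gives the monic gcd x - 10.

-10 + x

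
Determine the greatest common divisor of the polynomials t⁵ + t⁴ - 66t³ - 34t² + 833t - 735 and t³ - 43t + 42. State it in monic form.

t² + 6t - 7

Repeated division with remainder:
  t⁵ + t⁴ - 66t³ - 34t² + 833t - 735 = (t² + t - 23)(t³ - 43t + 42) + (-33t² - 198t + 231)
  t³ - 43t + 42 = (-(1/33)t + 2/11)(-33t² - 198t + 231) + (0)
Last nonzero remainder: -33t² - 198t + 231. Dividing through by -33 gives the monic gcd t² + 6t - 7.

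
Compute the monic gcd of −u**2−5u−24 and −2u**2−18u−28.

Euclidean algorithm in ℚ[u]:
  −u**2−5u−24 = (1/2)(−2u**2−18u−28) + (4u−10)
  −2u**2−18u−28 = (−(1/2)u−23/4)(4u−10) + (−171/2)
  4u−10 = (−(8/171)u+20/171)(−171/2) + (0)
The last nonzero remainder is the constant −171/2, so the polynomials are coprime and gcd = 1.

1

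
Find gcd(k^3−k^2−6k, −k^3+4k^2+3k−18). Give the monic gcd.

k^2−k−6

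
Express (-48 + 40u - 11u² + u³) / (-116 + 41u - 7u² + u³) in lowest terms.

Euclidean algorithm in ℚ[u]:
  u³ - 11u² + 40u - 48 = (u³ - 7u² + 41u - 116) + (-4u² - u + 68)
  u³ - 7u² + 41u - 116 = (-(1/4)u + 29/16)(-4u² - u + 68) + ((957/16)u - 957/4)
  -4u² - u + 68 = (-(64/957)u - 272/957)((957/16)u - 957/4) + (0)
Last nonzero remainder: (957/16)u - 957/4. Dividing through by 957/16 gives the monic gcd u - 4.
Cancel u - 4 from numerator and denominator to get the reduced form.

(12 - 7u + u²)/(29 - 3u + u²)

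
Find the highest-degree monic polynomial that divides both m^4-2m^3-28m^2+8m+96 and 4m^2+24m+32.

By polynomial division,
  m^4-2m^3-28m^2+8m+96 = ((1/4)m^2-2m+3)(4m^2+24m+32) + (0)
Last nonzero remainder: 4m^2+24m+32. Dividing through by 4 gives the monic gcd m^2+6m+8.

m^2+6m+8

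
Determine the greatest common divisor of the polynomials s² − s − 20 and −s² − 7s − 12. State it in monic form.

s + 4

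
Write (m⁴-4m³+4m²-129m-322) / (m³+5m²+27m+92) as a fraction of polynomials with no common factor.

By polynomial division,
  m⁴-4m³+4m²-129m-322 = (m-9)(m³+5m²+27m+92) + (22m²+22m+506)
  m³+5m²+27m+92 = ((1/22)m+2/11)(22m²+22m+506) + (0)
Last nonzero remainder: 22m²+22m+506. Dividing through by 22 gives the monic gcd m²+m+23.
Cancel m²+m+23 from numerator and denominator to get the reduced form.

(m²-5m-14)/(m+4)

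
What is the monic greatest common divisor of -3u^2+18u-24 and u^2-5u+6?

Repeated division with remainder:
  -3u^2+18u-24 = (-3)(u^2-5u+6) + (3u-6)
  u^2-5u+6 = ((1/3)u-1)(3u-6) + (0)
Last nonzero remainder: 3u-6. Dividing through by 3 gives the monic gcd u-2.

u-2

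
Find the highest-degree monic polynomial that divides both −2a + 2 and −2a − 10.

Repeated division with remainder:
  −2a + 2 = (−2a − 10) + (12)
  −2a − 10 = (−(1/6)a − 5/6)(12) + (0)
The last nonzero remainder is the constant 12, so the polynomials are coprime and gcd = 1.

1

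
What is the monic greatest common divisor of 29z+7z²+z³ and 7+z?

1

Euclidean algorithm in ℚ[z]:
  z³+7z²+29z = (z²+29)(z+7) + (−203)
  z+7 = (−(1/203)z−1/29)(−203) + (0)
The last nonzero remainder is the constant −203, so the polynomials are coprime and gcd = 1.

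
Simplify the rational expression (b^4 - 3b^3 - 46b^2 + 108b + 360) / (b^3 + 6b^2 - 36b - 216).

Apply the Euclidean algorithm:
  b^4 - 3b^3 - 46b^2 + 108b + 360 = (b - 9)(b^3 + 6b^2 - 36b - 216) + (44b^2 - 1584)
  b^3 + 6b^2 - 36b - 216 = ((1/44)b + 3/22)(44b^2 - 1584) + (0)
Last nonzero remainder: 44b^2 - 1584. Dividing through by 44 gives the monic gcd b^2 - 36.
Cancel b^2 - 36 from numerator and denominator to get the reduced form.

(b^2 - 3b - 10)/(b + 6)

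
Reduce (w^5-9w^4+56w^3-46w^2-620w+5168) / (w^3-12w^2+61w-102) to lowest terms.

(w^3+22w+152)/(w-3)

Repeated division with remainder:
  w^5-9w^4+56w^3-46w^2-620w+5168 = (w^2+3w+31)(w^3-12w^2+61w-102) + (245w^2-2205w+8330)
  w^3-12w^2+61w-102 = ((1/245)w-3/245)(245w^2-2205w+8330) + (0)
Last nonzero remainder: 245w^2-2205w+8330. Dividing through by 245 gives the monic gcd w^2-9w+34.
Cancel w^2-9w+34 from numerator and denominator to get the reduced form.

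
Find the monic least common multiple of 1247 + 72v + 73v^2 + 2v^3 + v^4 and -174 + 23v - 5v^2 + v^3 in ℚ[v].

-7482 + 815v - 366v^2 + 61v^3 - 4v^4 + v^5

Repeated division with remainder:
  v^4 + 2v^3 + 73v^2 + 72v + 1247 = (v + 7)(v^3 - 5v^2 + 23v - 174) + (85v^2 + 85v + 2465)
  v^3 - 5v^2 + 23v - 174 = ((1/85)v - 6/85)(85v^2 + 85v + 2465) + (0)
Last nonzero remainder: 85v^2 + 85v + 2465. Dividing through by 85 gives the monic gcd v^2 + v + 29.
Then lcm(f, g) = f·g / gcd(f, g); expanding and making the result monic gives the answer.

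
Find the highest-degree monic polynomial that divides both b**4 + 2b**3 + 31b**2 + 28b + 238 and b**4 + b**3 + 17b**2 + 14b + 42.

b**2 + 14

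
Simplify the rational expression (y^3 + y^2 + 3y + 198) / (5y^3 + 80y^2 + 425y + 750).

By polynomial division,
  y^3 + y^2 + 3y + 198 = (1/5)(5y^3 + 80y^2 + 425y + 750) + (−15y^2 − 82y + 48)
  5y^3 + 80y^2 + 425y + 750 = (−(1/3)y − 158/45)(−15y^2 − 82y + 48) + ((6889/45)y + 13778/15)
  −15y^2 − 82y + 48 = (−(675/6889)y + 360/6889)((6889/45)y + 13778/15) + (0)
Last nonzero remainder: (6889/45)y + 13778/15. Dividing through by 6889/45 gives the monic gcd y + 6.
Cancel y + 6 from numerator and denominator to get the reduced form.

(y^2 − 5y + 33)/(5y^2 + 50y + 125)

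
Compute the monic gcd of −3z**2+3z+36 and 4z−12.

1

Repeated division with remainder:
  −3z**2+3z+36 = (−(3/4)z−3/2)(4z−12) + (18)
  4z−12 = ((2/9)z−2/3)(18) + (0)
The last nonzero remainder is the constant 18, so the polynomials are coprime and gcd = 1.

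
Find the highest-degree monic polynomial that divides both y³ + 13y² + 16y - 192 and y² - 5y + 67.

1

Apply the Euclidean algorithm:
  y³ + 13y² + 16y - 192 = (y + 18)(y² - 5y + 67) + (39y - 1398)
  y² - 5y + 67 = ((1/39)y + 401/507)(39y - 1398) + (198189/169)
  39y - 1398 = ((2197/66063)y - 78754/66063)(198189/169) + (0)
The last nonzero remainder is the constant 198189/169, so the polynomials are coprime and gcd = 1.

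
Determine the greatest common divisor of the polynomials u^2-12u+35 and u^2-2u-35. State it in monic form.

u-7

Euclidean algorithm in ℚ[u]:
  u^2-12u+35 = (u^2-2u-35) + (-10u+70)
  u^2-2u-35 = (-(1/10)u-1/2)(-10u+70) + (0)
Last nonzero remainder: -10u+70. Dividing through by -10 gives the monic gcd u-7.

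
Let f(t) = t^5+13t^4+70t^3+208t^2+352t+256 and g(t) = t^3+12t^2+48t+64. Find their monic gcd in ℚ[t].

t^2+8t+16

Euclidean algorithm in ℚ[t]:
  t^5+13t^4+70t^3+208t^2+352t+256 = (t^2+t+10)(t^3+12t^2+48t+64) + (-24t^2-192t-384)
  t^3+12t^2+48t+64 = (-(1/24)t-1/6)(-24t^2-192t-384) + (0)
Last nonzero remainder: -24t^2-192t-384. Dividing through by -24 gives the monic gcd t^2+8t+16.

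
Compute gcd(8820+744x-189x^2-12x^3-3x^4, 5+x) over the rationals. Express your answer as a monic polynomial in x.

Euclidean algorithm in ℚ[x]:
  -3x^4-12x^3-189x^2+744x+8820 = (-3x^3+3x^2-204x+1764)(x+5) + (0)
The last nonzero remainder x+5 is already monic.

5+x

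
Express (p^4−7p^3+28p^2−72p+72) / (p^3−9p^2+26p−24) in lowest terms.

Repeated division with remainder:
  p^4−7p^3+28p^2−72p+72 = (p+2)(p^3−9p^2+26p−24) + (20p^2−100p+120)
  p^3−9p^2+26p−24 = ((1/20)p−1/5)(20p^2−100p+120) + (0)
Last nonzero remainder: 20p^2−100p+120. Dividing through by 20 gives the monic gcd p^2−5p+6.
Cancel p^2−5p+6 from numerator and denominator to get the reduced form.

(p^2−2p+12)/(p−4)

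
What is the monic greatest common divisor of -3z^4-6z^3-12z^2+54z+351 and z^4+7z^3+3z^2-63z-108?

z^2-9

Repeated division with remainder:
  -3z^4-6z^3-12z^2+54z+351 = (-3)(z^4+7z^3+3z^2-63z-108) + (15z^3-3z^2-135z+27)
  z^4+7z^3+3z^2-63z-108 = ((1/15)z+12/25)(15z^3-3z^2-135z+27) + ((336/25)z^2-3024/25)
  15z^3-3z^2-135z+27 = ((125/112)z-25/112)((336/25)z^2-3024/25) + (0)
Last nonzero remainder: (336/25)z^2-3024/25. Dividing through by 336/25 gives the monic gcd z^2-9.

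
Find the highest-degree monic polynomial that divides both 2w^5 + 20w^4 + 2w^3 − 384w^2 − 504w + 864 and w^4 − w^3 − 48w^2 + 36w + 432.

By polynomial division,
  2w^5 + 20w^4 + 2w^3 − 384w^2 − 504w + 864 = (2w + 22)(w^4 − w^3 − 48w^2 + 36w + 432) + (120w^3 + 600w^2 − 2160w − 8640)
  w^4 − w^3 − 48w^2 + 36w + 432 = ((1/120)w − 1/20)(120w^3 + 600w^2 − 2160w − 8640) + (0)
Last nonzero remainder: 120w^3 + 600w^2 − 2160w − 8640. Dividing through by 120 gives the monic gcd w^3 + 5w^2 − 18w − 72.

w^3 + 5w^2 − 18w − 72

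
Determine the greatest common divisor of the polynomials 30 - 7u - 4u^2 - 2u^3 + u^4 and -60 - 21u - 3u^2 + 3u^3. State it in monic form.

5 + 3u + u^2

Euclidean algorithm in ℚ[u]:
  u^4 - 2u^3 - 4u^2 - 7u + 30 = ((1/3)u - 1/3)(3u^3 - 3u^2 - 21u - 60) + (2u^2 + 6u + 10)
  3u^3 - 3u^2 - 21u - 60 = ((3/2)u - 6)(2u^2 + 6u + 10) + (0)
Last nonzero remainder: 2u^2 + 6u + 10. Dividing through by 2 gives the monic gcd u^2 + 3u + 5.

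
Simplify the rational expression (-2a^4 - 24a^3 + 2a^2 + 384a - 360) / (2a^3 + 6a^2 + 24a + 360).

(-a^3 - 6a^2 + 37a - 30)/(a^2 - 3a + 30)

By polynomial division,
  -2a^4 - 24a^3 + 2a^2 + 384a - 360 = (-a - 9)(2a^3 + 6a^2 + 24a + 360) + (80a^2 + 960a + 2880)
  2a^3 + 6a^2 + 24a + 360 = ((1/40)a - 9/40)(80a^2 + 960a + 2880) + (168a + 1008)
  80a^2 + 960a + 2880 = ((10/21)a + 20/7)(168a + 1008) + (0)
Last nonzero remainder: 168a + 1008. Dividing through by 168 gives the monic gcd a + 6.
Cancel a + 6 from numerator and denominator to get the reduced form.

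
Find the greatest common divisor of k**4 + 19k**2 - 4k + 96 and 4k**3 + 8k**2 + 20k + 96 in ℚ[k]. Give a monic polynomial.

k**2 - k + 8

Apply the Euclidean algorithm:
  k**4 + 19k**2 - 4k + 96 = ((1/4)k - 1/2)(4k**3 + 8k**2 + 20k + 96) + (18k**2 - 18k + 144)
  4k**3 + 8k**2 + 20k + 96 = ((2/9)k + 2/3)(18k**2 - 18k + 144) + (0)
Last nonzero remainder: 18k**2 - 18k + 144. Dividing through by 18 gives the monic gcd k**2 - k + 8.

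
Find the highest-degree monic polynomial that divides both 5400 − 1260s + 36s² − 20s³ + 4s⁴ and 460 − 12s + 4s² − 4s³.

−5 + s

Euclidean algorithm in ℚ[s]:
  4s⁴ − 20s³ + 36s² − 1260s + 5400 = (−s + 4)(−4s³ + 4s² − 12s + 460) + (8s² − 752s + 3560)
  −4s³ + 4s² − 12s + 460 = (−(1/2)s − 93/2)(8s² − 752s + 3560) + (−33200s + 166000)
  8s² − 752s + 3560 = (−(1/4150)s + 89/4150)(−33200s + 166000) + (0)
Last nonzero remainder: −33200s + 166000. Dividing through by −33200 gives the monic gcd s − 5.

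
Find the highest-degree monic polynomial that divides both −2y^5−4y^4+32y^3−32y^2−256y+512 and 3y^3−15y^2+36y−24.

y^2−4y+8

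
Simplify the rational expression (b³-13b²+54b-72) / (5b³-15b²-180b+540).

Euclidean algorithm in ℚ[b]:
  b³-13b²+54b-72 = (1/5)(5b³-15b²-180b+540) + (-10b²+90b-180)
  5b³-15b²-180b+540 = (-(1/2)b-3)(-10b²+90b-180) + (0)
Last nonzero remainder: -10b²+90b-180. Dividing through by -10 gives the monic gcd b²-9b+18.
Cancel b²-9b+18 from numerator and denominator to get the reduced form.

(b-4)/(5b+30)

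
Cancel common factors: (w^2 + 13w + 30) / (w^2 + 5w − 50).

(w + 3)/(w − 5)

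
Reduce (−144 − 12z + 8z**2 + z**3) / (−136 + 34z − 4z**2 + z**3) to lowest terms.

(36 + 12z + z**2)/(34 + z**2)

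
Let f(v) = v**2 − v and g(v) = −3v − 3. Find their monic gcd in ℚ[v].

Apply the Euclidean algorithm:
  v**2 − v = (−(1/3)v + 2/3)(−3v − 3) + (2)
  −3v − 3 = (−(3/2)v − 3/2)(2) + (0)
The last nonzero remainder is the constant 2, so the polynomials are coprime and gcd = 1.

1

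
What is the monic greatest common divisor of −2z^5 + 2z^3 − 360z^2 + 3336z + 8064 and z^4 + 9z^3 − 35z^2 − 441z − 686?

z^2 + 9z + 14

Apply the Euclidean algorithm:
  −2z^5 + 2z^3 − 360z^2 + 3336z + 8064 = (−2z + 18)(z^4 + 9z^3 − 35z^2 − 441z − 686) + (−230z^3 − 612z^2 + 9902z + 20412)
  z^4 + 9z^3 − 35z^2 − 441z − 686 = (−(1/230)z − 729/26450)(−230z^3 − 612z^2 + 9902z + 20412) + (−(116584/13225)z^2 − (1049256/13225)z − 1632176/13225)
  −230z^3 − 612z^2 + 9902z + 20412 = ((1520875/58292)z − 9641025/58292)(−(116584/13225)z^2 − (1049256/13225)z − 1632176/13225) + (0)
Last nonzero remainder: −(116584/13225)z^2 − (1049256/13225)z − 1632176/13225. Dividing through by −116584/13225 gives the monic gcd z^2 + 9z + 14.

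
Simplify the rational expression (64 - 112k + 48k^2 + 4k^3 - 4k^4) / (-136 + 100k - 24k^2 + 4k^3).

(-8 + 10k - k^2 - k^3)/(17 - 4k + k^2)

By polynomial division,
  -4k^4 + 4k^3 + 48k^2 - 112k + 64 = (-k - 5)(4k^3 - 24k^2 + 100k - 136) + (28k^2 + 252k - 616)
  4k^3 - 24k^2 + 100k - 136 = ((1/7)k - 15/7)(28k^2 + 252k - 616) + (728k - 1456)
  28k^2 + 252k - 616 = ((1/26)k + 11/26)(728k - 1456) + (0)
Last nonzero remainder: 728k - 1456. Dividing through by 728 gives the monic gcd k - 2.
Cancel k - 2 from numerator and denominator to get the reduced form.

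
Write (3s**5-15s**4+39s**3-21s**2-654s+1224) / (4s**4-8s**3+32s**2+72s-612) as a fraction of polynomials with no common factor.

By polynomial division,
  3s**5-15s**4+39s**3-21s**2-654s+1224 = ((3/4)s-9/4)(4s**4-8s**3+32s**2+72s-612) + (-3s**3-3s**2-33s-153)
  4s**4-8s**3+32s**2+72s-612 = (-(4/3)s+4)(-3s**3-3s**2-33s-153) + (0)
Last nonzero remainder: -3s**3-3s**2-33s-153. Dividing through by -3 gives the monic gcd s**3+s**2+11s+51.
Cancel s**3+s**2+11s+51 from numerator and denominator to get the reduced form.

(3s**2-18s+24)/(4s-12)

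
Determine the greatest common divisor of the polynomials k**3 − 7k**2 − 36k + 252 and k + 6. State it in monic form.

k + 6

Euclidean algorithm in ℚ[k]:
  k**3 − 7k**2 − 36k + 252 = (k**2 − 13k + 42)(k + 6) + (0)
The last nonzero remainder k + 6 is already monic.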